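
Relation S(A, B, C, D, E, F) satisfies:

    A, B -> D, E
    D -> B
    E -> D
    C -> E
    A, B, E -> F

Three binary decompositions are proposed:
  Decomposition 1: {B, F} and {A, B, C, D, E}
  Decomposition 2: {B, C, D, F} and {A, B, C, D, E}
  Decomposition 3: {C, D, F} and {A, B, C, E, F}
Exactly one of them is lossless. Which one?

Decomposition 1: common = {B}, closure = {B} → lossy.
Decomposition 2: common = {B, C, D}, closure = {B, C, D, E} → lossy.
Decomposition 3: common = {C, F}, closure = {B, C, D, E, F} → lossless.

Decomposition 3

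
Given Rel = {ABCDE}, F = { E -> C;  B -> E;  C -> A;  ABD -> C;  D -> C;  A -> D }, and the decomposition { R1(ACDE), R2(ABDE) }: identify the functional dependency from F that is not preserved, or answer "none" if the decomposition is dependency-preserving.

E → C lies within R1.
B → E lies within R2.
C → A lies within R1.
ABD → C: restricted closure across fragments reaches C.
D → C lies within R1.
A → D lies within R1.
Every dependency is enforceable on the fragments, so the decomposition is dependency-preserving.

none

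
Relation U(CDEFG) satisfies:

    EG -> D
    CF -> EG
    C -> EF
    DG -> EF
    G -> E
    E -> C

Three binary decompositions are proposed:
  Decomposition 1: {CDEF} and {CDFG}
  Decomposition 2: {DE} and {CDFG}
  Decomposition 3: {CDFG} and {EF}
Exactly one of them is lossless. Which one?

Decomposition 1

Decomposition 1: common = {CDF}, closure = {CDEFG} → lossless.
Decomposition 2: common = {D}, closure = {D} → lossy.
Decomposition 3: common = {F}, closure = {F} → lossy.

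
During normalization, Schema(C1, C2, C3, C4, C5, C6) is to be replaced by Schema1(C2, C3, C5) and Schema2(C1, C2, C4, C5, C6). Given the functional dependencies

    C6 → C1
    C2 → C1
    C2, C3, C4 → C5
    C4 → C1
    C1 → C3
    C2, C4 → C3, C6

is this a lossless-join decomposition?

Common attributes: Schema1 ∩ Schema2 = {C2, C5}.
Closure of {C2, C5}: C2 → C1 applies, adding C1; C1 → C3 applies, adding C3. So (C2, C5)⁺ = {C1, C2, C3, C5}.
This closure contains every attribute of Schema1, so Schema1 ∩ Schema2 → Schema1. The join is lossless.

Yes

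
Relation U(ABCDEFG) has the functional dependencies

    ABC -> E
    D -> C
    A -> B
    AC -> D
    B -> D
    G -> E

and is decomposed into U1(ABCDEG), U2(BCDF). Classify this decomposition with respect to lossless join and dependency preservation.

lossy but dependency-preserving

Lossless test: (BCD)⁺ = {BCD}, which is a superkey of neither fragment — lossy.
Dependency preservation: every FD's attributes lie within a single fragment, so each can be enforced locally — preserved.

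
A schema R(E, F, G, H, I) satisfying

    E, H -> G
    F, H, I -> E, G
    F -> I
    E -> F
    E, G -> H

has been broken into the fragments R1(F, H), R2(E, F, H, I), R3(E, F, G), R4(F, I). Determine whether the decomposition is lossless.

No

Chase test. Columns are E, F, G, H, I; row i has aⱼ where attribute j ∈ Ri, else bᵢⱼ.
Initial tableau (one row per fragment):
  row 1: b11 a2 b13 a4 b15
  row 2: a1 a2 b23 a4 a5
  row 3: a1 a2 a3 b34 b35
  row 4: b41 a2 b43 b44 a5
Rows 1 and 2 agree on F; apply F→I and equate their I entries.
Rows 1 and 3 agree on F; apply F→I and equate their I entries.
Rows 1 and 2 agree on F, H, I; apply F, H, I→E, G and equate their E, G entries.
No row becomes fully distinguished — the join is lossy.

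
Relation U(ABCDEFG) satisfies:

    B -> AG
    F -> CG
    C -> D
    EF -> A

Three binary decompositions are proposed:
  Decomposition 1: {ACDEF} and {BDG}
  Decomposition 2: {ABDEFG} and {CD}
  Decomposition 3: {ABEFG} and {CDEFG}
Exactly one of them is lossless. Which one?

Decomposition 3

Decomposition 1: common = {D}, closure = {D} → lossy.
Decomposition 2: common = {D}, closure = {D} → lossy.
Decomposition 3: common = {EFG}, closure = {ACDEFG} → lossless.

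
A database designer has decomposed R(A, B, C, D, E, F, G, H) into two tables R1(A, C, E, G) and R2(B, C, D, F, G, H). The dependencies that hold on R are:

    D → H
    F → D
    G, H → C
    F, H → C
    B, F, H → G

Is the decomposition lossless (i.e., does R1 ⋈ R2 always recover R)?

No

Common attributes: R1 ∩ R2 = {C, G}.
No dependency enlarges {C, G}, so (C, G)⁺ = {C, G}.
The closure contains neither all of R1 = {A, C, E, G} nor all of R2 = {B, C, D, F, G, H}, so the common attributes are not a superkey of either fragment. The join is lossy.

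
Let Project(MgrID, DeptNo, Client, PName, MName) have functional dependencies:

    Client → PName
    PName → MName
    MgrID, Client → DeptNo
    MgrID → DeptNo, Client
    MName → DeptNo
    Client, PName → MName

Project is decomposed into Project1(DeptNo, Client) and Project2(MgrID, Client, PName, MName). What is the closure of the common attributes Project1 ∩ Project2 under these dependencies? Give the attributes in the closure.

DeptNo, Client, PName, MName

Project1 ∩ Project2 = {Client}.
Client → PName applies, adding PName
PName → MName applies, adding MName
MName → DeptNo applies, adding DeptNo
Closure: {DeptNo, Client, PName, MName}.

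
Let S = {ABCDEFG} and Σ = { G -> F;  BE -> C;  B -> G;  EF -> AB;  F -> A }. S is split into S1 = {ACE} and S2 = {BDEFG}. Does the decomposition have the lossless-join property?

Common attributes: S1 ∩ S2 = {E}.
No dependency enlarges {E}, so (E)⁺ = {E}.
The closure contains neither all of S1 = {ACE} nor all of S2 = {BDEFG}, so the common attributes are not a superkey of either fragment. The join is lossy.

No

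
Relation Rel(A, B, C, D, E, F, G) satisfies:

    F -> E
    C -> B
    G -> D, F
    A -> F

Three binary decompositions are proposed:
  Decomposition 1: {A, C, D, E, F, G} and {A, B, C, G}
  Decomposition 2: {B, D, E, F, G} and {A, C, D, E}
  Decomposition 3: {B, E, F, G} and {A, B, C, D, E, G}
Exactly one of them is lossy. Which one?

Decomposition 1: common = {A, C, G}, closure = {A, B, C, D, E, F, G} → lossless.
Decomposition 2: common = {D, E}, closure = {D, E} → lossy.
Decomposition 3: common = {B, E, G}, closure = {B, D, E, F, G} → lossless.

Decomposition 2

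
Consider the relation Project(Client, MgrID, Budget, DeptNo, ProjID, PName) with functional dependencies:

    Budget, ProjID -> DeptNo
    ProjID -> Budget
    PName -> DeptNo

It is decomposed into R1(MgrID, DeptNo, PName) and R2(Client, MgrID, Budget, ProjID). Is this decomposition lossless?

Common attributes: R1 ∩ R2 = {MgrID}.
No dependency enlarges {MgrID}, so (MgrID)⁺ = {MgrID}.
The closure contains neither all of R1 = {MgrID, DeptNo, PName} nor all of R2 = {Client, MgrID, Budget, ProjID}, so the common attributes are not a superkey of either fragment. The join is lossy.

No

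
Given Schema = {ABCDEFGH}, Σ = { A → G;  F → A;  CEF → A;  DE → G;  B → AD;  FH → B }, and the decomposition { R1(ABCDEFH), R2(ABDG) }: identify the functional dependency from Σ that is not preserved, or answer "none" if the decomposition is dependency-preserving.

Check DE → G: no single fragment contains all of {DEG}, and the restricted closure of {DE} across the fragments never reaches {G}.
A → G is preserved.
F → A is preserved.
CEF → A is preserved.
B → AD is preserved.
FH → B is preserved.

DE → G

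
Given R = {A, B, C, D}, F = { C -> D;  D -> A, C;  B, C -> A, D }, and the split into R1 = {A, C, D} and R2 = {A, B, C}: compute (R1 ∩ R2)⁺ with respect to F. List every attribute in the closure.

R1 ∩ R2 = {A, C}.
C → D applies, adding D
Closure: {A, C, D}.

A, C, D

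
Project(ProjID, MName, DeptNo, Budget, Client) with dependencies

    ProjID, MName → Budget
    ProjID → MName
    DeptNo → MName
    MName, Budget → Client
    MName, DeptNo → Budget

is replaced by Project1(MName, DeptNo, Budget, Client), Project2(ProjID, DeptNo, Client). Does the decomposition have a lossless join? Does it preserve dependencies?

Lossless test: (DeptNo, Client)⁺ = {MName, DeptNo, Budget, Client}, which contains all of one fragment — lossless.
Dependency preservation: the restricted closure of {ProjID, MName} across the fragments never reaches {Budget}, so ProjID, MName → Budget cannot be enforced without a join — not preserved.

lossless but not dependency-preserving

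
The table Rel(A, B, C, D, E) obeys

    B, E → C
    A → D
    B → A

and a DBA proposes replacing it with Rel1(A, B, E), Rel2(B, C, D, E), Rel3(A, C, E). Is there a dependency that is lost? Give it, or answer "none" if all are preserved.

Check A → D: no single fragment contains all of {A, D}, and the restricted closure of {A} across the fragments never reaches {D}.
B, E → C is preserved.
B → A is preserved.

A → D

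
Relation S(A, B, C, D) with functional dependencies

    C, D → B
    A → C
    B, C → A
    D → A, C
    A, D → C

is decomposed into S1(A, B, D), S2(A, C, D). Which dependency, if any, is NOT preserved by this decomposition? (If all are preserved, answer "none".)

Check B, C → A: no single fragment contains all of {A, B, C}, and the restricted closure of {B, C} across the fragments never reaches {A}.
C, D → B is preserved.
A → C is preserved.
D → A, C is preserved.
A, D → C is preserved.

B, C → A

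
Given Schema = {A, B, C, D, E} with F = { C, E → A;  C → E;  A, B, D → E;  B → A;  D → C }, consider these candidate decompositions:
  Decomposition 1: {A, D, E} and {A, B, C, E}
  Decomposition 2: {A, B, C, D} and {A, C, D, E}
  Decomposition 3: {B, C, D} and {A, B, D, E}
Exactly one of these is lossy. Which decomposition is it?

Decomposition 1

Decomposition 1: common = {A, E}, closure = {A, E} → lossy.
Decomposition 2: common = {A, C, D}, closure = {A, C, D, E} → lossless.
Decomposition 3: common = {B, D}, closure = {A, B, C, D, E} → lossless.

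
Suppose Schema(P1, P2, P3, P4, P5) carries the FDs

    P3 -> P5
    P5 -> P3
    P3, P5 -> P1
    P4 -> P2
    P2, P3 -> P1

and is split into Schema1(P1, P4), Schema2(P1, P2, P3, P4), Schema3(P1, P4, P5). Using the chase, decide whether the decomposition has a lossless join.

No

Chase test. Columns are P1, P2, P3, P4, P5; row i has aⱼ where attribute j ∈ Schemai, else bᵢⱼ.
Initial tableau (one row per fragment):
  row 1: a1 b12 b13 a4 b15
  row 2: a1 a2 a3 a4 b25
  row 3: a1 b32 b33 a4 a5
Rows 1 and 2 agree on P4; apply P4→P2 and equate their P2 entries.
Rows 1 and 3 agree on P4; apply P4→P2 and equate their P2 entries.
No row becomes fully distinguished — the join is lossy.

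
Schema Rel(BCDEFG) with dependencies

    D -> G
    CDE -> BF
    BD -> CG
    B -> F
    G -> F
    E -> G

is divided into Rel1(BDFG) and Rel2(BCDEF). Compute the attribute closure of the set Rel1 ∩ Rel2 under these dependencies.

BCDFG

Rel1 ∩ Rel2 = {BDF}.
D → G applies, adding G
BD → CG applies, adding C
Closure: {BCDFG}.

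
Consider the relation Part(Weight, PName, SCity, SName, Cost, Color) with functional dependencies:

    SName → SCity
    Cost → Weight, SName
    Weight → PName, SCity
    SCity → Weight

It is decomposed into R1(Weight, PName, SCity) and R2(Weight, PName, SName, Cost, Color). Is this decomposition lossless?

Yes

Common attributes: R1 ∩ R2 = {Weight, PName}.
Closure of {Weight, PName}: Weight → PName, SCity applies, adding SCity. So (Weight, PName)⁺ = {Weight, PName, SCity}.
This closure contains every attribute of R1, so R1 ∩ R2 → R1. The join is lossless.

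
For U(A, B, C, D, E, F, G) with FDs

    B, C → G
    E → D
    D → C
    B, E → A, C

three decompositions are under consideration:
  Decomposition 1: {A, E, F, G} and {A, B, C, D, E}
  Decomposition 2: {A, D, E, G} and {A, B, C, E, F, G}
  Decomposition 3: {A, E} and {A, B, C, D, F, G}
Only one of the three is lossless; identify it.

Decomposition 2

Decomposition 1: common = {A, E}, closure = {A, C, D, E} → lossy.
Decomposition 2: common = {A, E, G}, closure = {A, C, D, E, G} → lossless.
Decomposition 3: common = {A}, closure = {A} → lossy.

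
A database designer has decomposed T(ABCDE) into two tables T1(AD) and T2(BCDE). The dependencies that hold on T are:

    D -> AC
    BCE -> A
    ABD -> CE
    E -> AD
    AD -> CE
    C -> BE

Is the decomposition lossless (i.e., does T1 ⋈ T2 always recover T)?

Common attributes: T1 ∩ T2 = {D}.
Closure of {D}: D → AC applies, adding AC; AD → CE applies, adding E; C → BE applies, adding B. So (D)⁺ = {ABCDE}.
This closure contains every attribute of T1, so T1 ∩ T2 → T1. The join is lossless.

Yes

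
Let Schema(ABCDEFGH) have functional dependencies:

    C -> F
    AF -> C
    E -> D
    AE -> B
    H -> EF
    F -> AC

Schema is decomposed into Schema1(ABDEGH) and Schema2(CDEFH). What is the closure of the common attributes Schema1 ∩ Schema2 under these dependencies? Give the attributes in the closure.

Schema1 ∩ Schema2 = {DEH}.
H → EF applies, adding F
F → AC applies, adding AC
AE → B applies, adding B
Closure: {ABCDEFH}.

ABCDEFH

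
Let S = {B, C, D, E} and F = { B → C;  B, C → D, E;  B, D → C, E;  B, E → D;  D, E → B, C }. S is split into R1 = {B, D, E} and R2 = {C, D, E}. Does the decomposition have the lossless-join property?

Yes

Common attributes: R1 ∩ R2 = {D, E}.
Closure of {D, E}: D, E → B, C applies, adding B, C. So (D, E)⁺ = {B, C, D, E}.
This closure contains every attribute of R1, so R1 ∩ R2 → R1. The join is lossless.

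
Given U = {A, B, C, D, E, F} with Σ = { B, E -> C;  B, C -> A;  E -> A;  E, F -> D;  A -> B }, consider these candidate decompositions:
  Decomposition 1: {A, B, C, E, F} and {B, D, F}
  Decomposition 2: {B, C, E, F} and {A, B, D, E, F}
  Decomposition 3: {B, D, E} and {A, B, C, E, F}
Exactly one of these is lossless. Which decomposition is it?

Decomposition 2

Decomposition 1: common = {B, F}, closure = {B, F} → lossy.
Decomposition 2: common = {B, E, F}, closure = {A, B, C, D, E, F} → lossless.
Decomposition 3: common = {B, E}, closure = {A, B, C, E} → lossy.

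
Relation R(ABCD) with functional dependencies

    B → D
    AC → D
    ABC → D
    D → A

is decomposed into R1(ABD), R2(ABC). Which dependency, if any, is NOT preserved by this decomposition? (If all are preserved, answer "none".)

AC → D

Check AC → D: no single fragment contains all of {ACD}, and the restricted closure of {AC} across the fragments never reaches {D}.
B → D is preserved.
ABC → D is preserved.
D → A is preserved.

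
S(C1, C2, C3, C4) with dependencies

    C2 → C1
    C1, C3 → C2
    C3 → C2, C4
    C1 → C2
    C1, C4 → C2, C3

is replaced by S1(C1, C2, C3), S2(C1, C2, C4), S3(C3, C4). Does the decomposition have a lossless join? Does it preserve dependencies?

Lossless test (chase): Rows 1 and 3 agree on C3; apply C3→C2, C4 and equate their C2, C4 entries. Rows 1 and 2 agree on C1, C4; apply C1, C4→C2, C3 and equate their C2, C3 entries. Rows 1 and 3 agree on C2; apply C2→C1 and equate their C1 entries. Row 1 is now all distinguished symbols — the join is lossless.
Dependency preservation: the restricted closure of {C1, C4} across the fragments never reaches {C2, C3}, so C1, C4 → C2, C3 cannot be enforced without a join — not preserved.

lossless but not dependency-preserving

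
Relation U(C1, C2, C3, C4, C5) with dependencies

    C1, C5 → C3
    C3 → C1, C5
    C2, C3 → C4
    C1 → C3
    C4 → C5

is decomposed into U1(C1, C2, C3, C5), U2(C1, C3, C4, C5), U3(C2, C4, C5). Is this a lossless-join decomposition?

No

Chase test. Columns are C1, C2, C3, C4, C5; row i has aⱼ where attribute j ∈ Ui, else bᵢⱼ.
Initial tableau (one row per fragment):
  row 1: a1 a2 a3 b14 a5
  row 2: a1 b22 a3 a4 a5
  row 3: b31 a2 b33 a4 a5
No row becomes fully distinguished — the join is lossy.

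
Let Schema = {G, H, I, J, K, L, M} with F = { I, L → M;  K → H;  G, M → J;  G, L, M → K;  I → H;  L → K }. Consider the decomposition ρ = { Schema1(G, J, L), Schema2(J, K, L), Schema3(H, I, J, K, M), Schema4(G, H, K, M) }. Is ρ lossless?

Chase test. Columns are G, H, I, J, K, L, M; row i has aⱼ where attribute j ∈ Schemai, else bᵢⱼ.
Initial tableau (one row per fragment):
  row 1: a1 b12 b13 a4 b15 a6 b17
  row 2: b21 b22 b23 a4 a5 a6 b27
  row 3: b31 a2 a3 a4 a5 b36 a7
  row 4: a1 a2 b43 b44 a5 b46 a7
Rows 2 and 3 agree on K; apply K→H and equate their H entries.
Rows 1 and 2 agree on L; apply L→K and equate their K entries.
Rows 1 and 2 agree on K; apply K→H and equate their H entries.
No row becomes fully distinguished — the join is lossy.

No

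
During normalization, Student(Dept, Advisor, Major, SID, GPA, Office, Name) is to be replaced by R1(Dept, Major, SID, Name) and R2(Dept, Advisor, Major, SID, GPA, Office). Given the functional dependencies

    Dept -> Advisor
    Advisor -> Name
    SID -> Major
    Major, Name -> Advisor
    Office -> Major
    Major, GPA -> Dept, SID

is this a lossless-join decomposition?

Common attributes: R1 ∩ R2 = {Dept, Major, SID}.
Closure of {Dept, Major, SID}: Dept → Advisor applies, adding Advisor; Advisor → Name applies, adding Name. So (Dept, Major, SID)⁺ = {Dept, Advisor, Major, SID, Name}.
This closure contains every attribute of R1, so R1 ∩ R2 → R1. The join is lossless.

Yes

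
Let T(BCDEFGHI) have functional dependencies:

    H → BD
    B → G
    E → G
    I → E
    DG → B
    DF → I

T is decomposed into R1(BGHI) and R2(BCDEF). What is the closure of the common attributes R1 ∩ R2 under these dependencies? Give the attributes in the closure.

BG

R1 ∩ R2 = {B}.
B → G applies, adding G
Closure: {BG}.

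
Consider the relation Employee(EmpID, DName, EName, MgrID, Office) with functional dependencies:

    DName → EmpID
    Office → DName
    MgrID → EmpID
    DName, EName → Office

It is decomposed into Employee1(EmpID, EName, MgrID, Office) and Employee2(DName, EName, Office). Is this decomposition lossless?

Common attributes: Employee1 ∩ Employee2 = {EName, Office}.
Closure of {EName, Office}: Office → DName applies, adding DName; DName → EmpID applies, adding EmpID. So (EName, Office)⁺ = {EmpID, DName, EName, Office}.
This closure contains every attribute of Employee2, so Employee1 ∩ Employee2 → Employee2. The join is lossless.

Yes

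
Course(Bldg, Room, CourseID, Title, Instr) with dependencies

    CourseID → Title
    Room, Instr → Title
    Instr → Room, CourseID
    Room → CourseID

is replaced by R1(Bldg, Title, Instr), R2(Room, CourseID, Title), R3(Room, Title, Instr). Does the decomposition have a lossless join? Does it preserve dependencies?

lossless and dependency-preserving

Lossless test (chase): Rows 1 and 3 agree on Instr; apply Instr→Room, CourseID and equate their Room, CourseID entries. Rows 1 and 2 agree on Room; apply Room→CourseID and equate their CourseID entries. Row 1 is now all distinguished symbols — the join is lossless.
Dependency preservation: Instr → Room, CourseID is not contained in any single fragment, but the restricted closure of its left-hand side across the fragments still reaches the right-hand side; the remaining FDs each lie inside some fragment. All dependencies are preserved.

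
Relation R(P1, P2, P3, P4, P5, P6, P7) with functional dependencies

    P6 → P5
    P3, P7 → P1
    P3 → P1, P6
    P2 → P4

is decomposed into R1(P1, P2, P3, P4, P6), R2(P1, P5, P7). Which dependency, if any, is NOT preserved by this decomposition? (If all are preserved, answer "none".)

P6 → P5

Check P6 → P5: no single fragment contains all of {P5, P6}, and the restricted closure of {P6} across the fragments never reaches {P5}.
P3, P7 → P1 is preserved.
P3 → P1, P6 is preserved.
P2 → P4 is preserved.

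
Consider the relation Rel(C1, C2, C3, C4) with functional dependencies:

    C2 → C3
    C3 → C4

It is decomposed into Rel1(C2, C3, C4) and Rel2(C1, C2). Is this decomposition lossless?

Common attributes: Rel1 ∩ Rel2 = {C2}.
Closure of {C2}: C2 → C3 applies, adding C3; C3 → C4 applies, adding C4. So (C2)⁺ = {C2, C3, C4}.
This closure contains every attribute of Rel1, so Rel1 ∩ Rel2 → Rel1. The join is lossless.

Yes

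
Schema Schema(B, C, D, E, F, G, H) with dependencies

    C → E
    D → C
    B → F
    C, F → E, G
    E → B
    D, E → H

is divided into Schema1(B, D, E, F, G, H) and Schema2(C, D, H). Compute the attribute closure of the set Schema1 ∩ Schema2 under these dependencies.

Schema1 ∩ Schema2 = {D, H}.
D → C applies, adding C
C → E applies, adding E
E → B applies, adding B
B → F applies, adding F
C, F → E, G applies, adding G
Closure: {B, C, D, E, F, G, H}.

B, C, D, E, F, G, H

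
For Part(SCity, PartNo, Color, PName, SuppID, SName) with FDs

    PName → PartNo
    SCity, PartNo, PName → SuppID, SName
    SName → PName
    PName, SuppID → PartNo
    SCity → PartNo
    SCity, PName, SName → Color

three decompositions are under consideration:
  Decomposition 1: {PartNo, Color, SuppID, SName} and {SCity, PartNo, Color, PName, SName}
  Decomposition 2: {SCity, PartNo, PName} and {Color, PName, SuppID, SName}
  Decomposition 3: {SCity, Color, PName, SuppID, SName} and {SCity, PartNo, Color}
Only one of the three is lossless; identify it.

Decomposition 3

Decomposition 1: common = {PartNo, Color, SName}, closure = {PartNo, Color, PName, SName} → lossy.
Decomposition 2: common = {PName}, closure = {PartNo, PName} → lossy.
Decomposition 3: common = {SCity, Color}, closure = {SCity, PartNo, Color} → lossless.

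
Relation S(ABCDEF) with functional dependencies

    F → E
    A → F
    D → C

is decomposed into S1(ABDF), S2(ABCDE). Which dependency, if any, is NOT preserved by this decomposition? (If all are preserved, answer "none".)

Check F → E: no single fragment contains all of {EF}, and the restricted closure of {F} across the fragments never reaches {E}.
A → F is preserved.
D → C is preserved.

F → E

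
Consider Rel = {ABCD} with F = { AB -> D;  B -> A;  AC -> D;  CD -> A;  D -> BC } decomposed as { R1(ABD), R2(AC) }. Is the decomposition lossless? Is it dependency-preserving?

Lossless test: (A)⁺ = {A}, which is a superkey of neither fragment — lossy.
Dependency preservation: the restricted closure of {AC} across the fragments never reaches {D}, so AC → D cannot be enforced without a join — not preserved.

lossy and not dependency-preserving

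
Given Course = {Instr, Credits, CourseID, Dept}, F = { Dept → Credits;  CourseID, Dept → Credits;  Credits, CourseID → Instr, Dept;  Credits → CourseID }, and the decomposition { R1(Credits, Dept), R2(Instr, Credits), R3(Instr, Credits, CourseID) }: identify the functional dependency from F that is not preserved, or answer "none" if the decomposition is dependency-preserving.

Dept → Credits lies within R1.
CourseID, Dept → Credits: restricted closure across fragments reaches Credits.
Credits, CourseID → Instr, Dept: restricted closure across fragments reaches Instr, Dept.
Credits → CourseID lies within R3.
Every dependency is enforceable on the fragments, so the decomposition is dependency-preserving.

none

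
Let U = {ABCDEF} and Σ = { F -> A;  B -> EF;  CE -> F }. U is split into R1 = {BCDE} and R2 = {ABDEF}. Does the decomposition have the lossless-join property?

Yes

Common attributes: R1 ∩ R2 = {BDE}.
Closure of {BDE}: B → EF applies, adding F; F → A applies, adding A. So (BDE)⁺ = {ABDEF}.
This closure contains every attribute of R2, so R1 ∩ R2 → R2. The join is lossless.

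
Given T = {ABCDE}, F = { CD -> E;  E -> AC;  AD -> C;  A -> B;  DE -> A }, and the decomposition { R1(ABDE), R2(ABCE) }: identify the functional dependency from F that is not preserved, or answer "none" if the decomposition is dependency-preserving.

CD -> E

Check CD → E: no single fragment contains all of {CDE}, and the restricted closure of {CD} across the fragments never reaches {E}.
E → AC is preserved.
AD → C is preserved.
A → B is preserved.
DE → A is preserved.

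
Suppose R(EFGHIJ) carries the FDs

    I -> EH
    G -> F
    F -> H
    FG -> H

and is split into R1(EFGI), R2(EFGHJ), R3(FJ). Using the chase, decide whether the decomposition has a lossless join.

Chase test. Columns are EFGHIJ; row i has aⱼ where attribute j ∈ Ri, else bᵢⱼ.
Initial tableau (one row per fragment):
  row 1: a1 a2 a3 b14 a5 b16
  row 2: a1 a2 a3 a4 b25 a6
  row 3: b31 a2 b33 b34 b35 a6
Rows 1 and 2 agree on F; apply F→H and equate their H entries.
Rows 1 and 3 agree on F; apply F→H and equate their H entries.
No row becomes fully distinguished — the join is lossy.

No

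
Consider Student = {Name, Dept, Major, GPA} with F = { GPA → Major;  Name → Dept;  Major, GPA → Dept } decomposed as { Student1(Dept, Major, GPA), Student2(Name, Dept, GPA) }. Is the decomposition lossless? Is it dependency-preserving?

lossless and dependency-preserving

Lossless test: (Dept, GPA)⁺ = {Dept, Major, GPA}, which contains all of one fragment — lossless.
Dependency preservation: every FD's attributes lie within a single fragment, so each can be enforced locally — preserved.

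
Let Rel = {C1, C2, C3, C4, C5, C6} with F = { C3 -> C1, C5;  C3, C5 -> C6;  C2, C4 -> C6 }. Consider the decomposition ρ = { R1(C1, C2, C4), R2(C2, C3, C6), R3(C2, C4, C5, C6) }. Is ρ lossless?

Chase test. Columns are C1, C2, C3, C4, C5, C6; row i has aⱼ where attribute j ∈ Ri, else bᵢⱼ.
Initial tableau (one row per fragment):
  row 1: a1 a2 b13 a4 b15 b16
  row 2: b21 a2 a3 b24 b25 a6
  row 3: b31 a2 b33 a4 a5 a6
Rows 1 and 3 agree on C2, C4; apply C2, C4→C6 and equate their C6 entries.
No row becomes fully distinguished — the join is lossy.

No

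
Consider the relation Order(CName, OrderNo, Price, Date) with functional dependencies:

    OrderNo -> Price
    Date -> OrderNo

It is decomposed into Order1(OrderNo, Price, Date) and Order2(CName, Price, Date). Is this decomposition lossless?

Yes

Common attributes: Order1 ∩ Order2 = {Price, Date}.
Closure of {Price, Date}: Date → OrderNo applies, adding OrderNo. So (Price, Date)⁺ = {OrderNo, Price, Date}.
This closure contains every attribute of Order1, so Order1 ∩ Order2 → Order1. The join is lossless.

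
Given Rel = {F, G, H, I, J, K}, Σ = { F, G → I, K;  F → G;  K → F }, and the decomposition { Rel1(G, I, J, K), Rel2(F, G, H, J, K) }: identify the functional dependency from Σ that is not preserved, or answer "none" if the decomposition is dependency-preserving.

F, G → I, K: restricted closure across fragments reaches I, K.
F → G lies within Rel2.
K → F lies within Rel2.
Every dependency is enforceable on the fragments, so the decomposition is dependency-preserving.

none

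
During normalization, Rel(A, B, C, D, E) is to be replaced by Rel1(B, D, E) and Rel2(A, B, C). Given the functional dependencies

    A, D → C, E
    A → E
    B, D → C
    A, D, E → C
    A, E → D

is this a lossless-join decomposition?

No

Common attributes: Rel1 ∩ Rel2 = {B}.
No dependency enlarges {B}, so (B)⁺ = {B}.
The closure contains neither all of Rel1 = {B, D, E} nor all of Rel2 = {A, B, C}, so the common attributes are not a superkey of either fragment. The join is lossy.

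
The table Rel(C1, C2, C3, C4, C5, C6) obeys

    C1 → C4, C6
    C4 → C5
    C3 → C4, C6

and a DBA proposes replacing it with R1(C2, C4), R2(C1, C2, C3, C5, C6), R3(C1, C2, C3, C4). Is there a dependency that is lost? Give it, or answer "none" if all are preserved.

Check C4 → C5: no single fragment contains all of {C4, C5}, and the restricted closure of {C4} across the fragments never reaches {C5}.
C1 → C4, C6 is preserved.
C3 → C4, C6 is preserved.

C4 → C5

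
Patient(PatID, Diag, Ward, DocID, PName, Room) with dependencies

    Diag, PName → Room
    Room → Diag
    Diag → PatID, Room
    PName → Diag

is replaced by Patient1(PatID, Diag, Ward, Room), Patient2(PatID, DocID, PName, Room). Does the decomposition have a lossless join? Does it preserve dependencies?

lossy but dependency-preserving

Lossless test: (PatID, Room)⁺ = {PatID, Diag, Room}, which is a superkey of neither fragment — lossy.
Dependency preservation: Diag, PName → Room; PName → Diag are not contained in any single fragment, but the restricted closure of each left-hand side across the fragments still reaches the right-hand side; the remaining FDs each lie inside some fragment. All dependencies are preserved.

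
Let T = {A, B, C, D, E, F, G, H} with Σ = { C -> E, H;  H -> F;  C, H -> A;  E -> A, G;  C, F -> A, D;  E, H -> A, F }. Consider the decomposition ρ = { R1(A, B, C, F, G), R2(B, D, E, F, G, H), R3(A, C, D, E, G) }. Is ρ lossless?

Chase test. Columns are A, B, C, D, E, F, G, H; row i has aⱼ where attribute j ∈ Ri, else bᵢⱼ.
Initial tableau (one row per fragment):
  row 1: a1 a2 a3 b14 b15 a6 a7 b18
  row 2: b21 a2 b23 a4 a5 a6 a7 a8
  row 3: a1 b32 a3 a4 a5 b36 a7 b38
Rows 1 and 3 agree on C; apply C→E, H and equate their E, H entries.
Rows 1 and 3 agree on H; apply H→F and equate their F entries.
Rows 1 and 2 agree on E; apply E→A, G and equate their A, G entries.
Rows 1 and 3 agree on C, F; apply C, F→A, D and equate their A, D entries.
No row becomes fully distinguished — the join is lossy.

No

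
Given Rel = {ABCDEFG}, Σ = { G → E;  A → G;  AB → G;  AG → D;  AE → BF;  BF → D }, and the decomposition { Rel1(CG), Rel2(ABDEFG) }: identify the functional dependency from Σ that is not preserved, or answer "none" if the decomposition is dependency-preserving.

none

G → E lies within Rel2.
A → G lies within Rel2.
AB → G lies within Rel2.
AG → D lies within Rel2.
AE → BF lies within Rel2.
BF → D lies within Rel2.
Every dependency is enforceable on the fragments, so the decomposition is dependency-preserving.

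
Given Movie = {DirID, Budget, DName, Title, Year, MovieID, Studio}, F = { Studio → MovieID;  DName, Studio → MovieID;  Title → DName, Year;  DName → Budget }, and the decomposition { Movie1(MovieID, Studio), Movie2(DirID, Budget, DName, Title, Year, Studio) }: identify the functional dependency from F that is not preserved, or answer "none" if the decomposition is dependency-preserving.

none

Studio → MovieID lies within Movie1.
DName, Studio → MovieID: restricted closure across fragments reaches MovieID.
Title → DName, Year lies within Movie2.
DName → Budget lies within Movie2.
Every dependency is enforceable on the fragments, so the decomposition is dependency-preserving.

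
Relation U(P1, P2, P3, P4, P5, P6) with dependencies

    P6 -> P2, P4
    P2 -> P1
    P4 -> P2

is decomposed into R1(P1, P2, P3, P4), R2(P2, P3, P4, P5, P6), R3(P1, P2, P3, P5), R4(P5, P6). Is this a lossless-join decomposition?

Chase test. Columns are P1, P2, P3, P4, P5, P6; row i has aⱼ where attribute j ∈ Ri, else bᵢⱼ.
Initial tableau (one row per fragment):
  row 1: a1 a2 a3 a4 b15 b16
  row 2: b21 a2 a3 a4 a5 a6
  row 3: a1 a2 a3 b34 a5 b36
  row 4: b41 b42 b43 b44 a5 a6
Rows 2 and 4 agree on P6; apply P6→P2, P4 and equate their P2, P4 entries.
Rows 1 and 2 agree on P2; apply P2→P1 and equate their P1 entries.
Rows 1 and 4 agree on P2; apply P2→P1 and equate their P1 entries.
Row 2 is now all distinguished symbols — the join is lossless.

Yes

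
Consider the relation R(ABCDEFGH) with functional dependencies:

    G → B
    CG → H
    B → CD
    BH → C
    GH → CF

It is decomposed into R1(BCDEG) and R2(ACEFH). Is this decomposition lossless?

Common attributes: R1 ∩ R2 = {CE}.
No dependency enlarges {CE}, so (CE)⁺ = {CE}.
The closure contains neither all of R1 = {BCDEG} nor all of R2 = {ACEFH}, so the common attributes are not a superkey of either fragment. The join is lossy.

No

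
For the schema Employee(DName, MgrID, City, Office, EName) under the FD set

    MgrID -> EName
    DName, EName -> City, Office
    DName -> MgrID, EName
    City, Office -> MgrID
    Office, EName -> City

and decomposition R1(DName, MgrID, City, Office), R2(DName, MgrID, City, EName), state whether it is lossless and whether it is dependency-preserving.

lossless but not dependency-preserving

Lossless test: (DName, MgrID, City)⁺ = {DName, MgrID, City, Office, EName}, which contains all of one fragment — lossless.
Dependency preservation: the restricted closure of {Office, EName} across the fragments never reaches {City}, so Office, EName → City cannot be enforced without a join — not preserved.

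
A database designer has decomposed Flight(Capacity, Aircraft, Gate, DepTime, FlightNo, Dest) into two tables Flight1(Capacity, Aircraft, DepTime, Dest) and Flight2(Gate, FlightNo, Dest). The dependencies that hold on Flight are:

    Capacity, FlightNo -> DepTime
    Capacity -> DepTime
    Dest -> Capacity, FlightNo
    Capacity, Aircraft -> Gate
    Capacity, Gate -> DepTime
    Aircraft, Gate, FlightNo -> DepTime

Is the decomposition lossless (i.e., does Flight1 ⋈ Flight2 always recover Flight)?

No

Common attributes: Flight1 ∩ Flight2 = {Dest}.
Closure of {Dest}: Dest → Capacity, FlightNo applies, adding Capacity, FlightNo; Capacity, FlightNo → DepTime applies, adding DepTime. So (Dest)⁺ = {Capacity, DepTime, FlightNo, Dest}.
The closure contains neither all of Flight1 = {Capacity, Aircraft, DepTime, Dest} nor all of Flight2 = {Gate, FlightNo, Dest}, so the common attributes are not a superkey of either fragment. The join is lossy.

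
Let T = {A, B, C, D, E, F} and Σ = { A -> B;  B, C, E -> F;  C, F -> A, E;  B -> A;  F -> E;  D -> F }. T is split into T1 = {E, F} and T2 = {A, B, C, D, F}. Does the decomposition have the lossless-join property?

Common attributes: T1 ∩ T2 = {F}.
Closure of {F}: F → E applies, adding E. So (F)⁺ = {E, F}.
This closure contains every attribute of T1, so T1 ∩ T2 → T1. The join is lossless.

Yes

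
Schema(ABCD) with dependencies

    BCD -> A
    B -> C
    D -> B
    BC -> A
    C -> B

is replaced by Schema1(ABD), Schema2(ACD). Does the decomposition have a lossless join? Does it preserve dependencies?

Lossless test: (AD)⁺ = {ABCD}, which contains all of one fragment — lossless.
Dependency preservation: the restricted closure of {B} across the fragments never reaches {C}, so B → C cannot be enforced without a join — not preserved.

lossless but not dependency-preserving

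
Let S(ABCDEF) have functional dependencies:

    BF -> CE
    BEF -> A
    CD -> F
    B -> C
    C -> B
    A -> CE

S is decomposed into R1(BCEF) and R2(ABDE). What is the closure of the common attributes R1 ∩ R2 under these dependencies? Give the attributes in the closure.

R1 ∩ R2 = {BE}.
B → C applies, adding C
Closure: {BCE}.

BCE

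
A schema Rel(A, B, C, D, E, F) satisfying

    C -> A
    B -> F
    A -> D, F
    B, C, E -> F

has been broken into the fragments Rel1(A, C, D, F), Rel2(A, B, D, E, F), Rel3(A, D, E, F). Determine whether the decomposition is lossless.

No

Chase test. Columns are A, B, C, D, E, F; row i has aⱼ where attribute j ∈ Reli, else bᵢⱼ.
Initial tableau (one row per fragment):
  row 1: a1 b12 a3 a4 b15 a6
  row 2: a1 a2 b23 a4 a5 a6
  row 3: a1 b32 b33 a4 a5 a6
No row becomes fully distinguished — the join is lossy.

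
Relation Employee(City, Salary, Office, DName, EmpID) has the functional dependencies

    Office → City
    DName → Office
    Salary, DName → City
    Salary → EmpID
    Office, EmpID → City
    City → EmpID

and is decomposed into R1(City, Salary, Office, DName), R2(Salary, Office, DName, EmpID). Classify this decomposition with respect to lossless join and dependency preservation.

lossless but not dependency-preserving

Lossless test: (Salary, Office, DName)⁺ = {City, Salary, Office, DName, EmpID}, which contains all of one fragment — lossless.
Dependency preservation: the restricted closure of {City} across the fragments never reaches {EmpID}, so City → EmpID cannot be enforced without a join — not preserved.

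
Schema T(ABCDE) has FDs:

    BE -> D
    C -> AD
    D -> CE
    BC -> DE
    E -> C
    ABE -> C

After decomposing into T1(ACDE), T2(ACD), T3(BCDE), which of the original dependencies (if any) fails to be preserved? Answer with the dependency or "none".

BE → D lies within T3.
C → AD lies within T1.
D → CE lies within T1.
BC → DE lies within T3.
E → C lies within T1.
ABE → C: restricted closure across fragments reaches C.
Every dependency is enforceable on the fragments, so the decomposition is dependency-preserving.

none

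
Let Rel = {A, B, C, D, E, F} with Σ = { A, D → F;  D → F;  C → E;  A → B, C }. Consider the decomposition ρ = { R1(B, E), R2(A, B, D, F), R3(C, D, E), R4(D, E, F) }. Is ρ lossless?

No

Chase test. Columns are A, B, C, D, E, F; row i has aⱼ where attribute j ∈ Ri, else bᵢⱼ.
Initial tableau (one row per fragment):
  row 1: b11 a2 b13 b14 a5 b16
  row 2: a1 a2 b23 a4 b25 a6
  row 3: b31 b32 a3 a4 a5 b36
  row 4: b41 b42 b43 a4 a5 a6
Rows 2 and 3 agree on D; apply D→F and equate their F entries.
No row becomes fully distinguished — the join is lossy.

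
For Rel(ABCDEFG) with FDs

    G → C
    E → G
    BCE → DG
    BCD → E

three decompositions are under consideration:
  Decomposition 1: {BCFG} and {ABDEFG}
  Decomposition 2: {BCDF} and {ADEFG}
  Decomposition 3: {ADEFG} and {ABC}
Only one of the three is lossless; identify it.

Decomposition 1

Decomposition 1: common = {BFG}, closure = {BCFG} → lossless.
Decomposition 2: common = {DF}, closure = {DF} → lossy.
Decomposition 3: common = {A}, closure = {A} → lossy.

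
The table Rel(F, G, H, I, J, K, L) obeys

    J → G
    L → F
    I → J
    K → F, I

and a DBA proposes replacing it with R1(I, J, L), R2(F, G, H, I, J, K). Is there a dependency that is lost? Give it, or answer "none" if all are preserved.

Check L → F: no single fragment contains all of {F, L}, and the restricted closure of {L} across the fragments never reaches {F}.
J → G is preserved.
I → J is preserved.
K → F, I is preserved.

L → F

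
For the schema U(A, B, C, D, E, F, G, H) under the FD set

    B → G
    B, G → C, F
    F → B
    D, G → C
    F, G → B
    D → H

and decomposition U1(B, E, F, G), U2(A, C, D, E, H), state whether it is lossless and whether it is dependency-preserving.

lossy and not dependency-preserving

Lossless test: (E)⁺ = {E}, which is a superkey of neither fragment — lossy.
Dependency preservation: the restricted closure of {B, G} across the fragments never reaches {C, F}, so B, G → C, F cannot be enforced without a join — not preserved.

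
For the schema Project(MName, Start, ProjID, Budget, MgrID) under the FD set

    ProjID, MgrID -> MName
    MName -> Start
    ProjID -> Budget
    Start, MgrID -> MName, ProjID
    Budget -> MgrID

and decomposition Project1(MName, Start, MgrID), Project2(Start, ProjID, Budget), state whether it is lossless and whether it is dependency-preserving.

lossy and not dependency-preserving

Lossless test: (Start)⁺ = {Start}, which is a superkey of neither fragment — lossy.
Dependency preservation: the restricted closure of {Start, MgrID} across the fragments never reaches {MName, ProjID}, so Start, MgrID → MName, ProjID cannot be enforced without a join — not preserved.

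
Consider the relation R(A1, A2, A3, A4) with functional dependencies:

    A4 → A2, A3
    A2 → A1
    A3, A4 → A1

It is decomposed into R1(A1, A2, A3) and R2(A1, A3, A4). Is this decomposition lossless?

No

Common attributes: R1 ∩ R2 = {A1, A3}.
No dependency enlarges {A1, A3}, so (A1, A3)⁺ = {A1, A3}.
The closure contains neither all of R1 = {A1, A2, A3} nor all of R2 = {A1, A3, A4}, so the common attributes are not a superkey of either fragment. The join is lossy.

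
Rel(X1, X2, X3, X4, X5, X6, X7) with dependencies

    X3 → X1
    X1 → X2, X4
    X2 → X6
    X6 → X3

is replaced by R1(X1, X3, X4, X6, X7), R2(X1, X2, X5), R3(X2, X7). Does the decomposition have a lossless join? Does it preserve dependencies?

Lossless test (chase): Rows 1 and 2 agree on X1; apply X1→X2, X4 and equate their X2, X4 entries. Rows 1 and 2 agree on X2; apply X2→X6 and equate their X6 entries. Rows 1 and 3 agree on X2; apply X2→X6 and equate their X6 entries. Rows 1 and 2 agree on X6; apply X6→X3 and equate their X3 entries. Rows 1 and 3 agree on X6; apply X6→X3 and equate their X3 entries. Rows 1 and 3 agree on X3; apply X3→X1 and equate their X1 entries. Rows 1 and 3 agree on X1; apply X1→X2, X4 and equate their X2, X4 entries. No row becomes fully distinguished — the join is lossy.
Dependency preservation: X1 → X2, X4; X2 → X6 are not contained in any single fragment, but the restricted closure of each left-hand side across the fragments still reaches the right-hand side; the remaining FDs each lie inside some fragment. All dependencies are preserved.

lossy but dependency-preserving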